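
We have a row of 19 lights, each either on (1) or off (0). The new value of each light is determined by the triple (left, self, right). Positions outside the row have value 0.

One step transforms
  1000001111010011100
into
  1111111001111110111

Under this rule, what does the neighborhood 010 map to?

At position 0 the neighborhood is 010; the next row has 1 there.

1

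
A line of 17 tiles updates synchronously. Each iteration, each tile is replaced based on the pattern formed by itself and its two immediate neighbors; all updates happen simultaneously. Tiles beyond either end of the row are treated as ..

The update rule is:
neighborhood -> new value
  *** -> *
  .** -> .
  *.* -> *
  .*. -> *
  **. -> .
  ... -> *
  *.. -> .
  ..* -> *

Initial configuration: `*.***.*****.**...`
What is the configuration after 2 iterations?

..*****.*.**.**..

**.*.*.***.*...**
..*****.*.**.**..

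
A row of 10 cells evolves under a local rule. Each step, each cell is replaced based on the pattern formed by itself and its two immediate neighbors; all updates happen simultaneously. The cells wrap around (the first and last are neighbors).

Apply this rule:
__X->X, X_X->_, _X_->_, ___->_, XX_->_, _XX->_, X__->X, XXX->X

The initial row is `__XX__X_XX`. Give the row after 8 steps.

X____X_XX_

XX__XX____
__XX__X__X
XX__XX_XX_
__XX______
_X__X_____
X_XX_X____
______X__X
X____X_XX_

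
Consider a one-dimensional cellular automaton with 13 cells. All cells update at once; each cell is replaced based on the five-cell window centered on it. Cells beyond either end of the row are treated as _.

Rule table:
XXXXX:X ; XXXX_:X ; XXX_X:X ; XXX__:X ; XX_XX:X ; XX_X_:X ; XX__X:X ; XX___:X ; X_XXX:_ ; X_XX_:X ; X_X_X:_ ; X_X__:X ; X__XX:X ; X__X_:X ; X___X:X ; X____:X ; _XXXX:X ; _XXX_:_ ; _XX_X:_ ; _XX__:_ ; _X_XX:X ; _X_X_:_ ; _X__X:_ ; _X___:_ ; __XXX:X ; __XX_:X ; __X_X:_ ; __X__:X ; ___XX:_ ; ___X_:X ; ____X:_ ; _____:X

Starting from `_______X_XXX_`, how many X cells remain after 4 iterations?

12

XXXXX_X_X__XX
XXXXXX__X_XX_
XXXXXXXX_XX_X
XXXXXXXXXX_XX
count of X: 12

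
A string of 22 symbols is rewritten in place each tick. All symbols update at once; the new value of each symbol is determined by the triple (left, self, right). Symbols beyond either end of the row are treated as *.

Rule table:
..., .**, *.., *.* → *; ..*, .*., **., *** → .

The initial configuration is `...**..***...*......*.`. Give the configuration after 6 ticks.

**.*.*.*..**..*****..*
..*.*.*.*.*.*.*....*.*
*..*.*.*.*.*.*.***..**
.*..*.*.*.*.*.**..*.*.
*.*..*.*.*.*.**.*..*.*
.*.*..*.*.*.**.*.*..**

.*.*..*.*.*.**.*.*..**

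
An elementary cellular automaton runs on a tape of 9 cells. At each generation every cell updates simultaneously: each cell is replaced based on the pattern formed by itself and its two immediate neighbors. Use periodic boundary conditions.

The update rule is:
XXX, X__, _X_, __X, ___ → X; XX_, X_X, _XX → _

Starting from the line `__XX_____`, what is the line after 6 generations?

X_XX_XXXX

generation 1: XX__XXXXX
generation 2: X_XX_XXXX
generation 3: ______XXX
generation 4: XXXXXX_X_
generation 5: _XXXX__X_
generation 6: X_XX_XXXX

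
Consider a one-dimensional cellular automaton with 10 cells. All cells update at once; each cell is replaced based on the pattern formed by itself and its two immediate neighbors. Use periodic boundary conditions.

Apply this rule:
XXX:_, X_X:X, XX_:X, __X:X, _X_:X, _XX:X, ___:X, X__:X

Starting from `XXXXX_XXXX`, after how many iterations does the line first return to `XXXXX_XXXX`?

____XXX___
XXXXX_XXXX

2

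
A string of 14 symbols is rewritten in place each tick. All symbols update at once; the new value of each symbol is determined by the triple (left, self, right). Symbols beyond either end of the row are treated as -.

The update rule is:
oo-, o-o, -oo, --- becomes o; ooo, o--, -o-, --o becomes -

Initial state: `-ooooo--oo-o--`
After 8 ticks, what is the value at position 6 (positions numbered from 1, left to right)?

-

tick 1: -o---o--ooo--o
tick 2: ---o----o-o---
tick 3: oo---oo--o--oo
tick 4: oo-o-oo-----oo
tick 5: ooo-ooo-ooo-oo
tick 6: o-ooo-ooo-oooo
tick 7: -oo-ooo-ooo--o
tick 8: -oooo-ooo-o---
position 6 holds -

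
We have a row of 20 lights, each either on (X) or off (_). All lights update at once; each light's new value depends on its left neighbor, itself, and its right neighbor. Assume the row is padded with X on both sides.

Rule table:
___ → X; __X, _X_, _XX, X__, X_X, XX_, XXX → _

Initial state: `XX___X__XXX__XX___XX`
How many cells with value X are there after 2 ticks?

tick 1: ___X____________X___
tick 2: _X___XXXXXXXXXX___X_
count of X: 12

12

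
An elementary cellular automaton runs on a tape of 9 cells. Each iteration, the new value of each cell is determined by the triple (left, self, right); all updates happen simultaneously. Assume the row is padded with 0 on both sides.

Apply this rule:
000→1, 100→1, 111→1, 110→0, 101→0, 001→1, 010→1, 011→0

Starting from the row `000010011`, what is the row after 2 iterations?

iteration 1: 111111100
iteration 2: 011111011

011111011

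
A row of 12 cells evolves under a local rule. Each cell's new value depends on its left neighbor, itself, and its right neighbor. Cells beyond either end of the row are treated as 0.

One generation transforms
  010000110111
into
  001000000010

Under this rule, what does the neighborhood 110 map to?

0

At position 7 the neighborhood is 110; the next row has 0 there.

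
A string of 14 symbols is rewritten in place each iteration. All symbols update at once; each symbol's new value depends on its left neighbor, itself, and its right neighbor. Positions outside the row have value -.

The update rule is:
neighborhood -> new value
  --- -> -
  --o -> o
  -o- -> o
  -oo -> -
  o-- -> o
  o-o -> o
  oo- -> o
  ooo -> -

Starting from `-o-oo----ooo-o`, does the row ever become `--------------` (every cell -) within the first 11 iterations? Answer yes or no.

no

ooo-oo--o--ooo
--oo-oooooo--o
-o-oo-----oooo
ooo-oo---o---o
--oo-oo-ooo-oo
-o-oo-oo--oo-o
ooo-oo-ooo-ooo
--oo-oo--oo--o
-o-oo-ooo-oooo
ooo-oo--oo---o
--oo-ooo-oo-oo
iteration 11 is --oo-ooo-oo-oo, still not uniform -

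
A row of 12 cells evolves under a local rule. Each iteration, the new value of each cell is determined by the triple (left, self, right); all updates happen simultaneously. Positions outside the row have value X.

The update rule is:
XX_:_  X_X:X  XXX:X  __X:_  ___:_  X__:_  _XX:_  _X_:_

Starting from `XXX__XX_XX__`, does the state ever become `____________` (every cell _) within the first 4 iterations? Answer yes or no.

yes

iteration 1: XX_____X____
iteration 2: X___________
iteration 3: ____________
all cells are _ at iteration 3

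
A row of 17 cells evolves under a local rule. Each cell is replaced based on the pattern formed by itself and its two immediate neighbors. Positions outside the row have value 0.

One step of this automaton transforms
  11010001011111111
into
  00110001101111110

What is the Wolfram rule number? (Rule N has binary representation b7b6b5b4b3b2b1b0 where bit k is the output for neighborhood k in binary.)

position 10: 111 → 1  (bit 7 = 1)
position 1: 110 → 0  (bit 6 = 0)
position 2: 101 → 1  (bit 5 = 1)
position 4: 100 → 0  (bit 4 = 0)
position 0: 011 → 0  (bit 3 = 0)
position 3: 010 → 1  (bit 2 = 1)
position 6: 001 → 0  (bit 1 = 0)
position 5: 000 → 0  (bit 0 = 0)
bits b7..b0 = 10100100 = 164

164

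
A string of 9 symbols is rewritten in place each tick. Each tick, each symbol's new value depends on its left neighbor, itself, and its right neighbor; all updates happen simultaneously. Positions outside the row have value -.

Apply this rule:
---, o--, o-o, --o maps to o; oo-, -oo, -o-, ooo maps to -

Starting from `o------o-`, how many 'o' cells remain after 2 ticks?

2

-oooooo-o
o------o-
count of o: 2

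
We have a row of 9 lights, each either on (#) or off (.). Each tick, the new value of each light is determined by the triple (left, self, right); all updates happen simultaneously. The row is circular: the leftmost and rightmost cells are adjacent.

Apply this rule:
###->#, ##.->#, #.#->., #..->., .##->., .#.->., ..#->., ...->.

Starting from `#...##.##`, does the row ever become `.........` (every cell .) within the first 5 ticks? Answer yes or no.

#....#..#
#........
.........
all cells are . at tick 3

yes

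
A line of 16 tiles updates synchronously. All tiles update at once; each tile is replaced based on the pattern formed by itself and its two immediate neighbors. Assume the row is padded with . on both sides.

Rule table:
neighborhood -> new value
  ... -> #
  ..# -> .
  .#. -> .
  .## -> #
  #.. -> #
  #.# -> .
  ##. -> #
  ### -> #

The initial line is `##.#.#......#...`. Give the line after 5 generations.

#####.######.###

##....#####..###
#####.######.###
#####.######.###  (fixed point — unchanged through generation 5)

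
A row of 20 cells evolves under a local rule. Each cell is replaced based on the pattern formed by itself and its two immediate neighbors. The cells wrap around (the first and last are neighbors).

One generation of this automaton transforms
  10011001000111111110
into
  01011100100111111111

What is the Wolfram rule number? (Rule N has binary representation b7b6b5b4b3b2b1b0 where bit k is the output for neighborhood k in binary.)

position 12: 111 → 1  (bit 7 = 1)
position 4: 110 → 1  (bit 6 = 1)
position 19: 101 → 1  (bit 5 = 1)
position 1: 100 → 1  (bit 4 = 1)
position 3: 011 → 1  (bit 3 = 1)
position 0: 010 → 0  (bit 2 = 0)
position 2: 001 → 0  (bit 1 = 0)
position 9: 000 → 0  (bit 0 = 0)
bits b7..b0 = 11111000 = 248

248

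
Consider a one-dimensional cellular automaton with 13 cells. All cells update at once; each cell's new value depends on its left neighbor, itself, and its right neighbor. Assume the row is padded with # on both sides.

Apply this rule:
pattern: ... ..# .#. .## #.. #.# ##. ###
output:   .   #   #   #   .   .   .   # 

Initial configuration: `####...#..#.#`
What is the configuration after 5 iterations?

..##..##..###

iteration 1: ###...##.##.#
iteration 2: ##...##..#..#
iteration 3: #...##..##.##
iteration 4: ...##..##..##
iteration 5: ..##..##..###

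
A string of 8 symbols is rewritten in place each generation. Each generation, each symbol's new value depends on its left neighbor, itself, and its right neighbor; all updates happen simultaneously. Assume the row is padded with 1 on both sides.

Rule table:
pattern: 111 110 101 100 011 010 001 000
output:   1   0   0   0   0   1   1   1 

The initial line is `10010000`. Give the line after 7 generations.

generation 1: 00110111
generation 2: 01000011
generation 3: 01011101
generation 4: 01001000
generation 5: 01011011
generation 6: 01000001
generation 7: 01011110

01011110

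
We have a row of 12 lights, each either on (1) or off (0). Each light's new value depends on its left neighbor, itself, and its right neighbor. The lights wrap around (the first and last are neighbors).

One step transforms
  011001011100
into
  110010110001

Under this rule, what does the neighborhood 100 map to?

At position 3 the neighborhood is 100; the next row has 0 there.

0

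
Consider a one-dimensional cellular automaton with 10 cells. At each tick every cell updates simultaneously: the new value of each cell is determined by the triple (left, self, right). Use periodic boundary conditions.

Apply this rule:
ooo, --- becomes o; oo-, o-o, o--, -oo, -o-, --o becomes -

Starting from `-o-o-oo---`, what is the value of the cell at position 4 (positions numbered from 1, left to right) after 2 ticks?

o

tick 1: --------oo
tick 2: -oooooo---
position 4 holds o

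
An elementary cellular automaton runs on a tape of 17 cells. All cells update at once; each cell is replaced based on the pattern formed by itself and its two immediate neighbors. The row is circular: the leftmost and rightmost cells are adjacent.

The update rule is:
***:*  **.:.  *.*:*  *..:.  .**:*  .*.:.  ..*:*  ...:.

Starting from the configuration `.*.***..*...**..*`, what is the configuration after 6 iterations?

..*...**..*.*.***

iteration 1: *.***..*...**..*.
iteration 2: .***..*...**..*.*
iteration 3: ***..*...**..*.*.
iteration 4: **..*...**..*.*.*
iteration 5: *..*...**..*.*.**
iteration 6: ..*...**..*.*.***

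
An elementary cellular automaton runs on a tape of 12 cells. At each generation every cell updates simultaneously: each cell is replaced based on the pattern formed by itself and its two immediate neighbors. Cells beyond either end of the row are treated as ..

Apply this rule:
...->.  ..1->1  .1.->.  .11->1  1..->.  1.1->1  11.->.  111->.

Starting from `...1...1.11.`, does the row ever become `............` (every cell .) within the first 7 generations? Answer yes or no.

..1...1.11..
.1...1.11...
1...1.11....
...1.11.....
..1.11......
.1.11.......
1.11........
generation 7 is 1.11........, still not uniform .

no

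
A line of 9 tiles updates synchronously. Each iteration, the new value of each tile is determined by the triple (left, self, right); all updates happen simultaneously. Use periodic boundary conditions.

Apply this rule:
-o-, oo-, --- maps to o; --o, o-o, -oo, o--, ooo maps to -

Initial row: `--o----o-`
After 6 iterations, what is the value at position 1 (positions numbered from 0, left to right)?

o-o-oo-o-
o-o--o-o-
o-o--o-o-  (fixed point — unchanged through iteration 6)
position 1 holds -

-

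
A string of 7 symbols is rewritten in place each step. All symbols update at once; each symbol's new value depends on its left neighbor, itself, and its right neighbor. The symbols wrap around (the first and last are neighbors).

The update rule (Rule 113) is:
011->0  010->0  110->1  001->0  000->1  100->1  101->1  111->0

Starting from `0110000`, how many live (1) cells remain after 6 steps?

0011111
1000001
1111100
0000110
1110011
0011000
count of 1: 2

2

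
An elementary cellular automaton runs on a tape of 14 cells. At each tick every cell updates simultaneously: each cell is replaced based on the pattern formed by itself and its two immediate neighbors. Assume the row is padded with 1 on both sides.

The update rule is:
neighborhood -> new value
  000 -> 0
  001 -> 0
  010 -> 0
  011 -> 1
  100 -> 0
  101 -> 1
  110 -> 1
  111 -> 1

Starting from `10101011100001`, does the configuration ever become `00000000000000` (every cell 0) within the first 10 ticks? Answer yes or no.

tick 1: 11010111100001
tick 2: 11101111100001
tick 3: 11111111100001
tick 4: 11111111100001  (fixed point — unchanged through tick 10)
tick 10 is 11111111100001, still not uniform 0

no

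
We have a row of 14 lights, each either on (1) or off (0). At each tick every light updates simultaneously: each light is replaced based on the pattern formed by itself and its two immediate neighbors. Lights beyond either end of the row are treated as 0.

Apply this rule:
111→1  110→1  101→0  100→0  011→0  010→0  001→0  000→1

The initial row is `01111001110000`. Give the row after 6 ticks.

00111000110111
10011010010011
00001000000001
11100011111100
01101001111101
00100000111100

00100000111100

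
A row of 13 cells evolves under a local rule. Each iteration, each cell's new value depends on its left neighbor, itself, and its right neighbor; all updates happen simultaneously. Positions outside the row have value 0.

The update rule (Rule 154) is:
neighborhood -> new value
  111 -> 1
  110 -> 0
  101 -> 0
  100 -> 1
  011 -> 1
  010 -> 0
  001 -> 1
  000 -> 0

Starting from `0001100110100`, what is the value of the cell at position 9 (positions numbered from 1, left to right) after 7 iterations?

0

0011011100010
0110011010101
1101110000000
1001101000000
0111000100000
1110101010000
1100000001000
position 9 holds 0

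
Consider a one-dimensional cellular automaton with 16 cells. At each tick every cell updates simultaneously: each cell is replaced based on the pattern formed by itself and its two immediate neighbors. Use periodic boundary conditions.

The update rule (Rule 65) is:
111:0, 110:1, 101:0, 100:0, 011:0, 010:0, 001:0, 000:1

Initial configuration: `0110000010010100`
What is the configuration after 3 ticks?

1111100000000101

0010111000000001
0000001011111100
1111100000000101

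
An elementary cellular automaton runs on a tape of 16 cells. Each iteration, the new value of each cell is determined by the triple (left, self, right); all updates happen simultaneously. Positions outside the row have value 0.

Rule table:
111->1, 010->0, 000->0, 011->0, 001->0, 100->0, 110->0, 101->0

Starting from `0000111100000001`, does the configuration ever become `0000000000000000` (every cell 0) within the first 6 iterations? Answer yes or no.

yes

iteration 1: 0000011000000000
iteration 2: 0000000000000000
all cells are 0 at iteration 2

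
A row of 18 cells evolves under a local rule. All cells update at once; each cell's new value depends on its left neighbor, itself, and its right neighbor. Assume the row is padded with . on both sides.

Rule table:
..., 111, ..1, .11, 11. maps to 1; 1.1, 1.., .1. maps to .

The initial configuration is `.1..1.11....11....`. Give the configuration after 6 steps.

1..1..11.11111.111
..1..111.11111.111
11..1111.11111.111
11.11111.11111.111
11.11111.11111.111  (fixed point — unchanged through step 6)

11.11111.11111.111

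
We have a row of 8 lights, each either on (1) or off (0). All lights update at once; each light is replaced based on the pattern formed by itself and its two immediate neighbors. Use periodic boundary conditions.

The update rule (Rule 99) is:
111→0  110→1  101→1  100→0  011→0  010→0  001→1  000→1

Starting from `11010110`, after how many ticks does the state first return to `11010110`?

8

01101011
10110101
11011010
01101101
10110110
01011011
10101101
11010110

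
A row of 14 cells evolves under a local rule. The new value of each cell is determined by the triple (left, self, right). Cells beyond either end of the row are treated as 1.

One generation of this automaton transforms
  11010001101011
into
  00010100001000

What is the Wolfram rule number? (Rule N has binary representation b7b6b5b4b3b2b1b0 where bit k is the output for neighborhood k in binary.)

5

position 0: 111 → 0  (bit 7 = 0)
position 1: 110 → 0  (bit 6 = 0)
position 2: 101 → 0  (bit 5 = 0)
position 4: 100 → 0  (bit 4 = 0)
position 7: 011 → 0  (bit 3 = 0)
position 3: 010 → 1  (bit 2 = 1)
position 6: 001 → 0  (bit 1 = 0)
position 5: 000 → 1  (bit 0 = 1)
bits b7..b0 = 00000101 = 5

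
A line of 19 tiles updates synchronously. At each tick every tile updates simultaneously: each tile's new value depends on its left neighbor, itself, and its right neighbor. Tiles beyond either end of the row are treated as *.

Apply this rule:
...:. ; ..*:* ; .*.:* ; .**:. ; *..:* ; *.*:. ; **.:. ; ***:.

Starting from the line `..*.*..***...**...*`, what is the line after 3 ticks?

***.***...*.*..*.*.
.......*.**.****.*.
*.....**.........*.

*.....**.........*.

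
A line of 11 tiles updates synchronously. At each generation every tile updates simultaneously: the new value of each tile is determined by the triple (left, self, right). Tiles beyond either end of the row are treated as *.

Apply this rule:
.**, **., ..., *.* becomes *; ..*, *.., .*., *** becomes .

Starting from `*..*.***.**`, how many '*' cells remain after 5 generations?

*...**.***.
*.*.****.**
**.**..***.
.****..*.**
**..*...**.
count of *: 5

5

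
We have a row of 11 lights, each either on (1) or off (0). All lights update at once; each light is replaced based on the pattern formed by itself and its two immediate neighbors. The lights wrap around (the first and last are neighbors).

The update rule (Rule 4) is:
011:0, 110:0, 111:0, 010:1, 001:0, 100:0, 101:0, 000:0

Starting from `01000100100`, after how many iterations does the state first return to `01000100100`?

1

01000100100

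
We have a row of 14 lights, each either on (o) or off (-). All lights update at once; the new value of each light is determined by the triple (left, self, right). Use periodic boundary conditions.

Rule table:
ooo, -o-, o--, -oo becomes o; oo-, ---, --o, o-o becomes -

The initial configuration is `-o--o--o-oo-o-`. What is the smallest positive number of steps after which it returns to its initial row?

2

-oo-oo-o-o--oo
-o--o--o-oo-o-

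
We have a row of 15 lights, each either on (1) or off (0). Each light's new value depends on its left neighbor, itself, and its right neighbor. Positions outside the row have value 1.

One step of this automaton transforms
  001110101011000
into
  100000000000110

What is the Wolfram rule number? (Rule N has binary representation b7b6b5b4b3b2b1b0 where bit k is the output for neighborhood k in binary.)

position 3: 111 → 0  (bit 7 = 0)
position 4: 110 → 0  (bit 6 = 0)
position 5: 101 → 0  (bit 5 = 0)
position 0: 100 → 1  (bit 4 = 1)
position 2: 011 → 0  (bit 3 = 0)
position 6: 010 → 0  (bit 2 = 0)
position 1: 001 → 0  (bit 1 = 0)
position 13: 000 → 1  (bit 0 = 1)
bits b7..b0 = 00010001 = 17

17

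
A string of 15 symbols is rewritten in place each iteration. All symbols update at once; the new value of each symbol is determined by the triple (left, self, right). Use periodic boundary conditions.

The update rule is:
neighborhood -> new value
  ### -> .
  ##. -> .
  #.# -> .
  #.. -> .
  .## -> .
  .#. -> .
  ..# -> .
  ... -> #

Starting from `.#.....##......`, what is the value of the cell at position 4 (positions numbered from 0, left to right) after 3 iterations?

#

...###....#####
.#.....##......  (repeats iteration 0; period 2)
iteration 3: ...###....#####
position 4 holds #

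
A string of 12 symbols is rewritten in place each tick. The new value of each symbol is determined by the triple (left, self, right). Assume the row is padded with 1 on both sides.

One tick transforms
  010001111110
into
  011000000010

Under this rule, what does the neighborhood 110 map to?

1

At position 10 the neighborhood is 110; the next row has 1 there.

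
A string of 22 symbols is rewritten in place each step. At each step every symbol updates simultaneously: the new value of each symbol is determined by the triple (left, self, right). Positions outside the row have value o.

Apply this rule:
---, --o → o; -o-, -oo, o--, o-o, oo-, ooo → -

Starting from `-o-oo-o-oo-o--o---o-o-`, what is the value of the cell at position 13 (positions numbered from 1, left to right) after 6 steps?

-------------o--oo----
-oooooooooooo--o---ooo
--------------o--oo---
-ooooooooooooo--o---oo
---------------o--oo--
-oooooooooooooo--o---o
position 13 holds o

o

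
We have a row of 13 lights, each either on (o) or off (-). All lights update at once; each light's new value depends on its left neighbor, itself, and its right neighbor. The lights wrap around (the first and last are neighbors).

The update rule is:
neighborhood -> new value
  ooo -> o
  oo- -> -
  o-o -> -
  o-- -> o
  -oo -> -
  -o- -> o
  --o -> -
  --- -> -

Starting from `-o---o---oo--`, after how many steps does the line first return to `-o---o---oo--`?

step 1: -oo--oo----o-
step 2: ---o---o---oo
step 3: o--oo--oo----
step 4: oo---o---o---
step 5: --o--oo--oo--
step 6: --oo---o---o-
step 7: ----o--oo--oo
step 8: o---oo---o---
step 9: oo----o--oo--
step 10: --o---oo---o-
step 11: --oo----o--oo
step 12: o---o---oo---
step 13: oo--oo----o--
step 14: --o---o---oo-
step 15: --oo--oo----o
step 16: o---o---o---o
step 17: -o--oo--oo---
step 18: -oo---o---o--
step 19: ---o--oo--oo-
step 20: ---oo---o---o
step 21: o----o--oo--o
step 22: -o---oo---o--
step 23: -oo----o--oo-
step 24: ---o---oo---o
step 25: o--oo----o--o
step 26: -o---o---oo--

26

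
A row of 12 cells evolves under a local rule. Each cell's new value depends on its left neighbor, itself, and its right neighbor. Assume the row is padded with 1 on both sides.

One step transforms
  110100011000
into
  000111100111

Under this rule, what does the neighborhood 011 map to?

0

At position 7 the neighborhood is 011; the next row has 0 there.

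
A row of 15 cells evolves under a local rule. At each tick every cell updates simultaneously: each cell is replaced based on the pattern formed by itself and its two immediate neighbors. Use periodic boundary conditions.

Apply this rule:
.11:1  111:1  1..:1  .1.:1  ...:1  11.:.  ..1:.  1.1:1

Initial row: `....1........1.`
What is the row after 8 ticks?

tick 1: 111.11111111.11
tick 2: 11.11111111.111
tick 3: 1.11111111.1111
tick 4: .11111111.11111
tick 5: 11111111.11111.
tick 6: 1111111.11111.1
tick 7: 111111.11111.11
tick 8: 11111.11111.111

11111.11111.111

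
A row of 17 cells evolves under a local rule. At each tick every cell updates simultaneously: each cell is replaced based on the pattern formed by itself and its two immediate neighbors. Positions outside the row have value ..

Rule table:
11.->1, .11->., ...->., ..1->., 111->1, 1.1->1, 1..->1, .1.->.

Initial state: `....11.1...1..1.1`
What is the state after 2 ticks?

.....11.1...1..1.
......11.1...1..1

......11.1...1..1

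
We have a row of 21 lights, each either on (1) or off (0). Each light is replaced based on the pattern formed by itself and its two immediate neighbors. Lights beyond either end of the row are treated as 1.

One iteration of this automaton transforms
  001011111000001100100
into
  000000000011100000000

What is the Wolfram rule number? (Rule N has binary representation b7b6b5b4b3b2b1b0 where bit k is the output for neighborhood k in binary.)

1

position 5: 111 → 0  (bit 7 = 0)
position 8: 110 → 0  (bit 6 = 0)
position 3: 101 → 0  (bit 5 = 0)
position 0: 100 → 0  (bit 4 = 0)
position 4: 011 → 0  (bit 3 = 0)
position 2: 010 → 0  (bit 2 = 0)
position 1: 001 → 0  (bit 1 = 0)
position 10: 000 → 1  (bit 0 = 1)
bits b7..b0 = 00000001 = 1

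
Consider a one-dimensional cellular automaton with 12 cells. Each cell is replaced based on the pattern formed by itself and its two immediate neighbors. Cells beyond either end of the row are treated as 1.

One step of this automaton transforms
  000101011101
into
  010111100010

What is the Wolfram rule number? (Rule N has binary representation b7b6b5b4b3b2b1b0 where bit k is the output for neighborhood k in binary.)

37

position 8: 111 → 0  (bit 7 = 0)
position 9: 110 → 0  (bit 6 = 0)
position 4: 101 → 1  (bit 5 = 1)
position 0: 100 → 0  (bit 4 = 0)
position 7: 011 → 0  (bit 3 = 0)
position 3: 010 → 1  (bit 2 = 1)
position 2: 001 → 0  (bit 1 = 0)
position 1: 000 → 1  (bit 0 = 1)
bits b7..b0 = 00100101 = 37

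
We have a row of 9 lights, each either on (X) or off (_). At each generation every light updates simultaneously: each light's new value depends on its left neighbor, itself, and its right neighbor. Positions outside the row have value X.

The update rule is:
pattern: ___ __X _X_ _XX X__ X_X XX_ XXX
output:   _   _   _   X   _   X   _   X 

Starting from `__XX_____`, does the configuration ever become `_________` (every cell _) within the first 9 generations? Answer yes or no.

yes

__X______
_________
all cells are _ at generation 2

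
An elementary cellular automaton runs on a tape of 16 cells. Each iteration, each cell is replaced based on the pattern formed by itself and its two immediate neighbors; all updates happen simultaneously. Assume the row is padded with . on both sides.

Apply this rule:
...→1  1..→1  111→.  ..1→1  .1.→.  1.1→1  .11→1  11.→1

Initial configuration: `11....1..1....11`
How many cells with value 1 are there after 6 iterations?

8

111111.11.111111
1....111111....1
.11111....11111.
11...111111...11
111111....111111
1....111111....1
count of 1: 8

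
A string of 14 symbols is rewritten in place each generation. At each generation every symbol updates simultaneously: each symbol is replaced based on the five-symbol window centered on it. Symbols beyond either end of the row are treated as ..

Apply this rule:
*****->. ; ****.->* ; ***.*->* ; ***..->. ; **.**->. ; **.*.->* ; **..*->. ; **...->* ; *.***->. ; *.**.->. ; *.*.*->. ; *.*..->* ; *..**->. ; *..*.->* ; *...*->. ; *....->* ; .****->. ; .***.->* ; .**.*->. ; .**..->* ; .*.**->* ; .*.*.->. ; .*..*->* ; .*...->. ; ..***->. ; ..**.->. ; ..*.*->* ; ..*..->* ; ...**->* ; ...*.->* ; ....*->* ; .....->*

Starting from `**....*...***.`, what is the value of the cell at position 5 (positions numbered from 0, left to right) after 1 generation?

generation 1: .******..*.*.*
position 5 holds *

*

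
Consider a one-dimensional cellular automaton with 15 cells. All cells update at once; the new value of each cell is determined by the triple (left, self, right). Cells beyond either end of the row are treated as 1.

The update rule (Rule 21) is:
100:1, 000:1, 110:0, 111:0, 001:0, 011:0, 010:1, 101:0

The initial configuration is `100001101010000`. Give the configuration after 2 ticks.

000011101000000

tick 1: 011100001011110
tick 2: 000011101000000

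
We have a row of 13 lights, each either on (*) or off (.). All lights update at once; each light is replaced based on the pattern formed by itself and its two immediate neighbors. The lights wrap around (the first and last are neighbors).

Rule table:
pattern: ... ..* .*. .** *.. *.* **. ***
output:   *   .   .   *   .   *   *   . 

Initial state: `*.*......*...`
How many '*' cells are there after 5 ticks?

6

tick 1: .*..****...*.
tick 2: ....*..*.*...
tick 3: ***.....*..**
tick 4: ..*.***....*.
tick 5: *..**.*.**...
count of *: 6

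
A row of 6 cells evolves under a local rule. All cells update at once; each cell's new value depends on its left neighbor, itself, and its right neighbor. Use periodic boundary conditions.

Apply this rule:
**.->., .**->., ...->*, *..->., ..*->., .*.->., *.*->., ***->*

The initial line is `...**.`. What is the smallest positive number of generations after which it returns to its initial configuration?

**....
...**.

2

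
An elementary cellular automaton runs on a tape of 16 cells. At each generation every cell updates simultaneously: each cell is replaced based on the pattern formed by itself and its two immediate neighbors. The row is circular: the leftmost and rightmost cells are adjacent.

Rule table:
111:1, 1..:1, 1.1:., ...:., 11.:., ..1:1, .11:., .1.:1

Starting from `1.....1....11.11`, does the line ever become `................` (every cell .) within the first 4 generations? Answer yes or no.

.1...111..1....1
.11.1.1.1111..11
....1.1..11.11..
...11.111.....1.
generation 4 is ...11.111.....1., still not uniform .

no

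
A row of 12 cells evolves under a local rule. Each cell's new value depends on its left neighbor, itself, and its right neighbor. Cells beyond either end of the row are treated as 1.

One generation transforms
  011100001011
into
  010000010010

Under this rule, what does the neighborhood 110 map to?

0

At position 3 the neighborhood is 110; the next row has 0 there.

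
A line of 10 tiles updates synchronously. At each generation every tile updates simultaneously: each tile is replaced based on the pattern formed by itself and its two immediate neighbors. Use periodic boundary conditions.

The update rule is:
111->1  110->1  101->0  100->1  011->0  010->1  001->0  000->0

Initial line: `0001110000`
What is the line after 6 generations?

1100000001

0000111000
0000011100
0000001110
0000000111
1000000011
1100000001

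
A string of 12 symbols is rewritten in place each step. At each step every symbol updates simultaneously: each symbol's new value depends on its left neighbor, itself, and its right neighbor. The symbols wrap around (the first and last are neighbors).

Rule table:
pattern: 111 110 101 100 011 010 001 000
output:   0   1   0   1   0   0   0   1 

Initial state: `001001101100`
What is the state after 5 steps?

100100100111
110010010000
011001001110
001100100011
100110011001

100110011001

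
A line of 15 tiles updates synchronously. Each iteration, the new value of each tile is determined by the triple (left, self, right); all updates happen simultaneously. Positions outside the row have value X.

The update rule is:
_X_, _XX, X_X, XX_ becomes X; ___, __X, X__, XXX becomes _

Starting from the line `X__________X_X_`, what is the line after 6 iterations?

X__________X___

X__________XXXX
X__________X___
X__________X___  (fixed point — unchanged through iteration 6)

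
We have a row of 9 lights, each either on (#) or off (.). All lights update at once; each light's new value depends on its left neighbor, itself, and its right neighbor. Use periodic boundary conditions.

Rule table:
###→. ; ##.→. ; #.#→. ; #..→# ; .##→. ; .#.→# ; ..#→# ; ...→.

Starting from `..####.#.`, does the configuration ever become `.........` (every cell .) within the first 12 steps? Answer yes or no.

step 1: .#.....##
step 2: .##...#..
step 3: #..#.###.
step 4: ####.....
step 5: ....#...#
step 6: #..###.##
step 7: .##......
step 8: #..#.....
step 9: #####...#
step 10: .....#.#.
step 11: ....##.##
step 12: #..#.....
step 12 is #..#....., still not uniform .

no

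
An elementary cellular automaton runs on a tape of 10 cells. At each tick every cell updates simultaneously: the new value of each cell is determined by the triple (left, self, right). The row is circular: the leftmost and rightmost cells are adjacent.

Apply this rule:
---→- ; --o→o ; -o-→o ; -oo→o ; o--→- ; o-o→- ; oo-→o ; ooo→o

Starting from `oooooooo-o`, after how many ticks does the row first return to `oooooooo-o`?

1

oooooooo-o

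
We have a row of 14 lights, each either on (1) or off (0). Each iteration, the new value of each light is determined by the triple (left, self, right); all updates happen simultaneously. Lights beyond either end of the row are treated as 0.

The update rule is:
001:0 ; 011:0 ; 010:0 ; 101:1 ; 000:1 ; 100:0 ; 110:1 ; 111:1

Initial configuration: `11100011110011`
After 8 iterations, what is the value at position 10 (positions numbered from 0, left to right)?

01101001110001
00110000110100
10010110011001
00001010001000
11100100100011
01100000001001
00101111100000
10010111101111
position 10 holds 1

1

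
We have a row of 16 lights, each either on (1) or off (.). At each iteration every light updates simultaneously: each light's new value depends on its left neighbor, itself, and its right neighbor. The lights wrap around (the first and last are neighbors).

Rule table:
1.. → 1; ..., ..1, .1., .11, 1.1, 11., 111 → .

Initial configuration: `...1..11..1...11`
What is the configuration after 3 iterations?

iteration 1: 1...1...1..1....
iteration 2: .1...1...1..1...
iteration 3: ..1...1...1..1..

..1...1...1..1..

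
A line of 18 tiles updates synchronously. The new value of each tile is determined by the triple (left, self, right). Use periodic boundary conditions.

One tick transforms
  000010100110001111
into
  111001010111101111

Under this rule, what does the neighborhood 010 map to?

At position 4 the neighborhood is 010; the next row has 0 there.

0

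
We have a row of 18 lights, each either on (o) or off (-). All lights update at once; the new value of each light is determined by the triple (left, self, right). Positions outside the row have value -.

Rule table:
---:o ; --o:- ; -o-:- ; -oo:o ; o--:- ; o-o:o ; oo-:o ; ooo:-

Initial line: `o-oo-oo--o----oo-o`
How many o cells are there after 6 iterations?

iteration 1: -oooooo----oo-ooo-
iteration 2: -o----o-oo-oooo-o-
iteration 3: ---oo--ooooo--oo--
iteration 4: oo-oo--o---o--oo-o
iteration 5: ooooo----o----ooo-
iteration 6: o---o-oo---oo-o-o-
count of o: 8

8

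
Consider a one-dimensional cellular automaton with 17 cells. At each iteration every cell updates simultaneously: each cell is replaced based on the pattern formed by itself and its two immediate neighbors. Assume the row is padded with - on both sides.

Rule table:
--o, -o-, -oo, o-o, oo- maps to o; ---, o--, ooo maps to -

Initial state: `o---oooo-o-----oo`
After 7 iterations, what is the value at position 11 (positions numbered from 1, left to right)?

-

iteration 1: o--oo--ooo----ooo
iteration 2: o-ooo-oo-o---oo-o
iteration 3: ooo-oooooo--ooooo
iteration 4: o-ooo----o-oo---o
iteration 5: ooo-o---ooooo--oo
iteration 6: o-ooo--oo---o-ooo
iteration 7: ooo-o-ooo--oooo-o
position 11 holds -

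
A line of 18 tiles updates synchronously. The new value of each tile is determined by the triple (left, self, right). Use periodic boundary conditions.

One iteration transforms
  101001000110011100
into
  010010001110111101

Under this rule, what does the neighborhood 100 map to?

At position 3 the neighborhood is 100; the next row has 0 there.

0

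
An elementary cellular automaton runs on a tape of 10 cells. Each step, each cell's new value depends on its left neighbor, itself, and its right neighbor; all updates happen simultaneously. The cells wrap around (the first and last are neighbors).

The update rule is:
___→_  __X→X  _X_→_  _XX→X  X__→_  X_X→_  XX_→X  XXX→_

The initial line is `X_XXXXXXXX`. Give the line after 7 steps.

step 1: X_X_______
step 2: _________X
step 3: ________X_
step 4: _______X__
step 5: ______X___
step 6: _____X____
step 7: ____X_____

____X_____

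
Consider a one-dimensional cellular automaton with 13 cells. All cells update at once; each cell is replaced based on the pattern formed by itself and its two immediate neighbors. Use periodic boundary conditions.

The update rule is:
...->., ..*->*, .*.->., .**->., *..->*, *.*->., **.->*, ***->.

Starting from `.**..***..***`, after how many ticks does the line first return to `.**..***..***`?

26

tick 1: ..***..***..*
tick 2: **..***..***.
tick 3: .***..***..*.
tick 4: *..***..***.*
tick 5: ***..***..*..
tick 6: ..***..***.**
tick 7: **..***..*..*
tick 8: .***..***.**.
tick 9: *..***..*..**
tick 10: ***..***.**..
tick 11: ..***..*..***
tick 12: **..***.**..*
tick 13: .***..*..***.
tick 14: *..***.**..**
tick 15: ***..*..***..
tick 16: ..***.**..***
tick 17: **..*..***..*
tick 18: .***.**..***.
tick 19: *..*..***..**
tick 20: ***.**..***..
tick 21: ..*..***..***
tick 22: **.**..***..*
tick 23: .*..***..***.
tick 24: *.**..***..**
tick 25: *..***..***..
tick 26: .**..***..***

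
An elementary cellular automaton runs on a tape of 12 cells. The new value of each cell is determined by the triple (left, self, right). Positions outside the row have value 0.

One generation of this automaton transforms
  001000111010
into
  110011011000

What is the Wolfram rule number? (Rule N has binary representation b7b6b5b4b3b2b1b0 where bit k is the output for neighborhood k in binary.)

195

position 7: 111 → 1  (bit 7 = 1)
position 8: 110 → 1  (bit 6 = 1)
position 9: 101 → 0  (bit 5 = 0)
position 3: 100 → 0  (bit 4 = 0)
position 6: 011 → 0  (bit 3 = 0)
position 2: 010 → 0  (bit 2 = 0)
position 1: 001 → 1  (bit 1 = 1)
position 0: 000 → 1  (bit 0 = 1)
bits b7..b0 = 11000011 = 195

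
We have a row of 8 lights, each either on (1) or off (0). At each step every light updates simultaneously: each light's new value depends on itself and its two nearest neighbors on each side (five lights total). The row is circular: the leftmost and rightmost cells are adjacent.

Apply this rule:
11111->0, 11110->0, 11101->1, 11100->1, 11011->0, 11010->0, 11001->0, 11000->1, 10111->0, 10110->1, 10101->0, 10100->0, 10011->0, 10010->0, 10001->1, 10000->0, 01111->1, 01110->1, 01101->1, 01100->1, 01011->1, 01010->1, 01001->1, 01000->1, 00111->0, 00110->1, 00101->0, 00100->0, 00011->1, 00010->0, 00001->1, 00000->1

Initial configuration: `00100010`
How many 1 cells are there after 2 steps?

4

step 1: 10011001
step 2: 10011001
count of 1: 4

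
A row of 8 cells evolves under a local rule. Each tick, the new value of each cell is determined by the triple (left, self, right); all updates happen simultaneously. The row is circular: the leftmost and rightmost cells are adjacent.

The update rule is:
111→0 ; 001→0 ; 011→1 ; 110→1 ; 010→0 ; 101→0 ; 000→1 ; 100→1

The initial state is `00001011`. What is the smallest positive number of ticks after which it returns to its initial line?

32

11100011
00111010
10101001
10000101
11110001
00011101
11010100
11000010
11111000
10001110
01101010
01100001
01111100
01000111
00110101
10110000
00111110
10100011
10011010
01011000
00011111
11010001
01001101
00101100
10001111
11101000
10100110
00010110
11000111
01110100
01010011
00001011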